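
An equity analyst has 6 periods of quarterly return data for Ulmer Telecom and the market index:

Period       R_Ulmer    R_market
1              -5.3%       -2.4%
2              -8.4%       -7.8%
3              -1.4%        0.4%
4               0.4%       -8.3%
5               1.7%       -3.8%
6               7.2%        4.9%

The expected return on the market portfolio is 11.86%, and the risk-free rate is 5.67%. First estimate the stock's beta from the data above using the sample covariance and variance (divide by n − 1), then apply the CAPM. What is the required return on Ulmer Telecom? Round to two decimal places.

Mean R_i = (-5.3 − 8.4 − 1.4 + 0.4 + 1.7 + 7.2) / 6 = -0.9667%
Mean R_m = (-2.4 − 7.8 + 0.4 − 8.3 − 3.8 + 4.9) / 6 = -2.8333%
Σ(R_i − R̄_i)(R_m − R̄_m) = 86.7467  ⇒  Cov = 86.7467 / 5 = 17.3493
Σ(R_m − R̄_m)² = 125.9333  ⇒  Var(R_m) = 125.9333 / 5 = 25.1867
β = Cov / Var(R_m) = 17.3493 / 25.1867 = 0.6888
MRP = 11.86% − 5.67% = 6.19%
E(R) = R_f + β × MRP = 5.67% + 0.6888 × 6.19% = 9.93%

9.93%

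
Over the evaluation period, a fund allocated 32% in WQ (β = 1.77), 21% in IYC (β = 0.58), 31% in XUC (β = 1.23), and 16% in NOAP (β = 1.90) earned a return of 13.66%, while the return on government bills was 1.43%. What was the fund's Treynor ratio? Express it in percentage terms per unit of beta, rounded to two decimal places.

8.90%

β_P = 0.32×1.77 + 0.21×0.58 + 0.31×1.23 + 0.16×1.90 = 1.3735
Treynor = (R_P − R_f) / β_P = (13.66% − 1.43%) / 1.3735 = 12.23% / 1.3735 = 8.90%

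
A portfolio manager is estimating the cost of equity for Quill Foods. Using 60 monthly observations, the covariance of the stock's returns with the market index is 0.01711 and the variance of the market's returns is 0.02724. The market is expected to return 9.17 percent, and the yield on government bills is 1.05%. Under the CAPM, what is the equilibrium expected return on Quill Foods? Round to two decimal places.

6.15%

β = Cov(R_i, R_m) / Var(R_m) = 0.01711 / 0.02724 = 0.6281
MRP = 9.17% − 1.05% = 8.12%
E(R) = R_f + β × MRP = 1.05% + 0.6281 × 8.12% = 6.15%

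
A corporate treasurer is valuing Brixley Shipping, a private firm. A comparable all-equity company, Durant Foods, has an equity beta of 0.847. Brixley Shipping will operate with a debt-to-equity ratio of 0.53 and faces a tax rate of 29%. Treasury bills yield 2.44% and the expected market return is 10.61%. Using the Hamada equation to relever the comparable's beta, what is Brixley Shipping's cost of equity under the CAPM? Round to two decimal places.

11.96%

β_L = β_U × [1 + (1 − t)(D/E)] = 0.847 × [1 + (1 − 0.29) × 0.53]
    = 0.847 × [1 + 0.71 × 0.53] = 0.847 × 1.3763 = 1.1657
MRP = 10.61% − 2.44% = 8.17%
E(R) = R_f + β_L × MRP = 2.44% + 1.1657 × 8.17% = 11.96%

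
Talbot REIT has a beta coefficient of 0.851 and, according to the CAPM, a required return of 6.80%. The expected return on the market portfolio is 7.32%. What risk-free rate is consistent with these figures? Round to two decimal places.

E(R) = R_f + β(E(R_m) − R_f) = R_f(1 − β) + β·E(R_m)
6.80% = R_f × (1 − 0.851) + 0.851 × 7.32%
6.80% = R_f × 0.149 + 6.22932%
R_f = (6.80% − 6.22932%) / 0.149 = 3.83%

3.83%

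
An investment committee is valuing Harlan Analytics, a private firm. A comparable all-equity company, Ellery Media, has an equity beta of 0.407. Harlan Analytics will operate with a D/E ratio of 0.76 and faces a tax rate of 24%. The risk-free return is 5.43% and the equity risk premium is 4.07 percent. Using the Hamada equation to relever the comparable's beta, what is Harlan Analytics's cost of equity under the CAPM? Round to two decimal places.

β_L = β_U × [1 + (1 − t)(D/E)] = 0.407 × [1 + (1 − 0.24) × 0.76]
    = 0.407 × [1 + 0.76 × 0.76] = 0.407 × 1.5776 = 0.6421
E(R) = R_f + β_L × MRP = 5.43% + 0.6421 × 4.07% = 8.04%

8.04%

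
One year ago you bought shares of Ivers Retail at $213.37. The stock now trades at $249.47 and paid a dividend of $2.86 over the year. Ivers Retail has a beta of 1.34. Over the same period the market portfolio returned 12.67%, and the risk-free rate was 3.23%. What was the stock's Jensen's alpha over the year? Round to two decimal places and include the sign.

Realised HPR = (P1 + D1 − P0) / P0 = (249.47 + 2.86 − 213.37) / 213.37 = 38.96 / 213.37 = 18.2594%
MRP = 12.67% − 3.23% = 9.44%
CAPM required = R_f + β·MRP = 3.23% + 1.34 × 9.44% = 15.8796%
α = realised − required = 18.2594% − 15.8796% = +2.38%

+2.38%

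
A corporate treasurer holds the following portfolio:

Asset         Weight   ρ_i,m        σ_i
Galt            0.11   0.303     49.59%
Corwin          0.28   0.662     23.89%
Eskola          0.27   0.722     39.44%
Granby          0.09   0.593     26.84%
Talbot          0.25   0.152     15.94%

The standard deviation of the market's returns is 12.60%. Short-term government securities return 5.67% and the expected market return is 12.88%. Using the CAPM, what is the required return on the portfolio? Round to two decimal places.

β_Galt = 0.303 × 49.59% / 12.60% = 1.1925
β_Corwin = 0.662 × 23.89% / 12.60% = 1.2552
β_Eskola = 0.722 × 39.44% / 12.60% = 2.2600
β_Granby = 0.593 × 26.84% / 12.60% = 1.2632
β_Talbot = 0.152 × 15.94% / 12.60% = 0.1923
β_P = Σ w_i β_i = 0.11×1.1925 + 0.28×1.2552 + 0.27×2.2600 + 0.09×1.2632 + 0.25×0.1923 = 1.2546
MRP = 12.88% − 5.67% = 7.21%
E(R_P) = R_f + β_P × MRP = 5.67% + 1.2546 × 7.21% = 14.72%

14.72%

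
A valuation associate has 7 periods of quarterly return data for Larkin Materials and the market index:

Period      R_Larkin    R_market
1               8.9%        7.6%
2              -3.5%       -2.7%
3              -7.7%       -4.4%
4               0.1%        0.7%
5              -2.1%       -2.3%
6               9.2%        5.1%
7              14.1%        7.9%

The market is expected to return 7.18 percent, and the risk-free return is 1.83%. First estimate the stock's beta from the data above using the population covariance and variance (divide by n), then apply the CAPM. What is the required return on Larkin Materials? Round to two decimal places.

10.00%

Mean R_i = (8.9 − 3.5 − 7.7 + 0.1 − 2.1 + 9.2 + 14.1) / 7 = 2.7143%
Mean R_m = (7.6 − 2.7 − 4.4 + 0.7 − 2.3 + 5.1 + 7.9) / 7 = 1.7000%
Σ(R_i − R̄_i)(R_m − R̄_m) = 241.8800  ⇒  Cov = 241.8800 / 7 = 34.5543
Σ(R_m − R̄_m)² = 158.3800  ⇒  Var(R_m) = 158.3800 / 7 = 22.6257
β = Cov / Var(R_m) = 34.5543 / 22.6257 = 1.5272
MRP = 7.18% − 1.83% = 5.35%
E(R) = R_f + β × MRP = 1.83% + 1.5272 × 5.35% = 10.00%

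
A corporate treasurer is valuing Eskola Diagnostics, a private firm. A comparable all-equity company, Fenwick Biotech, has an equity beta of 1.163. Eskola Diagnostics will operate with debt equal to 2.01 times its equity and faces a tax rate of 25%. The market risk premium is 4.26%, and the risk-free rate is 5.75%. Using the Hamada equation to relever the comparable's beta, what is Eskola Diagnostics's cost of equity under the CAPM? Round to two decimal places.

β_L = β_U × [1 + (1 − t)(D/E)] = 1.163 × [1 + (1 − 0.25) × 2.01]
    = 1.163 × [1 + 0.75 × 2.01] = 1.163 × 2.5075 = 2.9162
E(R) = R_f + β_L × MRP = 5.75% + 2.9162 × 4.26% = 18.17%

18.17%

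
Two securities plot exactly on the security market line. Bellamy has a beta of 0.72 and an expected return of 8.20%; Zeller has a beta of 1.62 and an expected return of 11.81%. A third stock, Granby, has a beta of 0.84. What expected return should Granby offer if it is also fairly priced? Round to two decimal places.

8.68%

MRP (SML slope) = (11.81% − 8.20%) / (1.62 − 0.72) = 3.61% / 0.90 = 4.0111%
R_f (intercept) = 8.20% − 0.72 × 4.0111% = 5.3120%
E(R_Granby) = R_f + β × MRP = 5.3120% + 0.84 × 4.0111% = 8.68%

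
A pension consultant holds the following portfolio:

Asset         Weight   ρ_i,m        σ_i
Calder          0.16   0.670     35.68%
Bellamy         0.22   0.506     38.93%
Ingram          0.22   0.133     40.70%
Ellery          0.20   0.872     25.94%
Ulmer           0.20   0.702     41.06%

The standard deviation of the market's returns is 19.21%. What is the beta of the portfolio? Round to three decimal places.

1.022

β_Calder = 0.670 × 35.68% / 19.21% = 1.2444
β_Bellamy = 0.506 × 38.93% / 19.21% = 1.0254
β_Ingram = 0.133 × 40.70% / 19.21% = 0.2818
β_Ellery = 0.872 × 25.94% / 19.21% = 1.1775
β_Ulmer = 0.702 × 41.06% / 19.21% = 1.5005
β_P = Σ w_i β_i = 0.16×1.2444 + 0.22×1.0254 + 0.22×0.2818 + 0.20×1.1775 + 0.20×1.5005 = 1.0223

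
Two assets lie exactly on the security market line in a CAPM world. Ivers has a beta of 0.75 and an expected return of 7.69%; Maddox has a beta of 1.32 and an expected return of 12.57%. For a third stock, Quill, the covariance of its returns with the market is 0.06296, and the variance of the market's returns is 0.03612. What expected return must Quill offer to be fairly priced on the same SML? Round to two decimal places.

MRP = (12.57% − 7.69%) / (1.32 − 0.75) = 8.5614%
R_f = 7.69% − 0.75 × 8.5614% = 1.2690%
β_Quill = Cov / Var(R_m) = 0.06296 / 0.03612 = 1.7431
E(R_Quill) = R_f + β × MRP = 1.2690% + 1.7431 × 8.5614% = 16.19%

16.19%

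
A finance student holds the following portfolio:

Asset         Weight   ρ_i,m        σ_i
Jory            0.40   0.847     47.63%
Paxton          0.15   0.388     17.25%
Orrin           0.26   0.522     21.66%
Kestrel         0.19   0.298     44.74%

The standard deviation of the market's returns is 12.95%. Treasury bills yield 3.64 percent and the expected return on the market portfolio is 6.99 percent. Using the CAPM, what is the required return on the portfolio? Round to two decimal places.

9.49%

β_Jory = 0.847 × 47.63% / 12.95% = 3.1153
β_Paxton = 0.388 × 17.25% / 12.95% = 0.5168
β_Orrin = 0.522 × 21.66% / 12.95% = 0.8731
β_Kestrel = 0.298 × 44.74% / 12.95% = 1.0295
β_P = Σ w_i β_i = 0.40×3.1153 + 0.15×0.5168 + 0.26×0.8731 + 0.19×1.0295 = 1.7463
MRP = 6.99% − 3.64% = 3.35%
E(R_P) = R_f + β_P × MRP = 3.64% + 1.7463 × 3.35% = 9.49%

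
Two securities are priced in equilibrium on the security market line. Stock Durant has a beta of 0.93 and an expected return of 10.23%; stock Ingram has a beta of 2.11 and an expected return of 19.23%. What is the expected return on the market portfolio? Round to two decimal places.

Both satisfy E(R) = R_f + β·MRP, so the slope of the SML is
MRP = (19.23% − 10.23%) / (2.11 − 0.93) = 9.00% / 1.18 = 7.6271%
R_f = E(R_Durant) − β_Durant·MRP = 10.23% − 0.93 × 7.6271% = 3.1368%
E(R_m) = R_f + MRP = 3.1368% + 7.6271% = 10.76%

10.76%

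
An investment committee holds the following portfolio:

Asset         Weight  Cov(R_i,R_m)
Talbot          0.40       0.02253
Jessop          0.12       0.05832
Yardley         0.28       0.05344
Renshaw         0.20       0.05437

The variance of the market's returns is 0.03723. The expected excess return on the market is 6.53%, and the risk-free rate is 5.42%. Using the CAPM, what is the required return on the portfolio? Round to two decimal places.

β_Talbot = 0.02253 / 0.03723 = 0.6052
β_Jessop = 0.05832 / 0.03723 = 1.5665
β_Yardley = 0.05344 / 0.03723 = 1.4354
β_Renshaw = 0.05437 / 0.03723 = 1.4604
β_P = Σ w_i β_i = 0.40×0.6052 + 0.12×1.5665 + 0.28×1.4354 + 0.20×1.4604 = 1.1241
E(R_P) = R_f + β_P × MRP = 5.42% + 1.1241 × 6.53% = 12.76%

12.76%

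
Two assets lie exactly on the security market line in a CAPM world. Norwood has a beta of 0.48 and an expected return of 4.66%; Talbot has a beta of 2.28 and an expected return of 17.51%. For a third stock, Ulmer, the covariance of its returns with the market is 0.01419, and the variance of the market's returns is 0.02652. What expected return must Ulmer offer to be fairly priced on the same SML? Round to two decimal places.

5.05%

MRP = (17.51% − 4.66%) / (2.28 − 0.48) = 7.1389%
R_f = 4.66% − 0.48 × 7.1389% = 1.2333%
β_Ulmer = Cov / Var(R_m) = 0.01419 / 0.02652 = 0.5351
E(R_Ulmer) = R_f + β × MRP = 1.2333% + 0.5351 × 7.1389% = 5.05%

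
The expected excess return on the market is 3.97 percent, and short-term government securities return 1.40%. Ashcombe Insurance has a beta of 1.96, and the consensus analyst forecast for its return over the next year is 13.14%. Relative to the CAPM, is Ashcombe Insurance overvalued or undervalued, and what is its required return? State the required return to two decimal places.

Required return = R_f + β·MRP = 1.40% + 1.96 × 3.97% = 9.18%
Forecast 13.14% > required 9.18% → the stock plots above the SML → undervalued.

Undervalued; required return 9.18%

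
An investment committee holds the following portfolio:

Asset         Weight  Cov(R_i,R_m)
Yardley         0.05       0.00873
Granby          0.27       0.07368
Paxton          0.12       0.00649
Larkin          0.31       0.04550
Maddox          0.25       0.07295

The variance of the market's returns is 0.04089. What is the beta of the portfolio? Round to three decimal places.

1.307

β_Yardley = 0.00873 / 0.04089 = 0.2135
β_Granby = 0.07368 / 0.04089 = 1.8019
β_Paxton = 0.00649 / 0.04089 = 0.1587
β_Larkin = 0.04550 / 0.04089 = 1.1127
β_Maddox = 0.07295 / 0.04089 = 1.7841
β_P = Σ w_i β_i = 0.05×0.2135 + 0.27×1.8019 + 0.12×0.1587 + 0.31×1.1127 + 0.25×1.7841 = 1.3072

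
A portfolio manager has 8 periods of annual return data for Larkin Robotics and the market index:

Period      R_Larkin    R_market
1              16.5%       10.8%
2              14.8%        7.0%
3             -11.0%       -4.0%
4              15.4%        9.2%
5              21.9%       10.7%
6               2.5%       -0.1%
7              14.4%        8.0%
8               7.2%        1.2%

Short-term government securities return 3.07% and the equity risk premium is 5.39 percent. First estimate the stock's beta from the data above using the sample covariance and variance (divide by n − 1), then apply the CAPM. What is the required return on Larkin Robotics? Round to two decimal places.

12.70%

Mean R_i = (16.5 + 14.8 − 11.0 + 15.4 + 21.9 + 2.5 + 14.4 + 7.2) / 8 = 10.2125%
Mean R_m = (10.8 + 7.0 − 4.0 + 9.2 + 10.7 − 0.1 + 8.0 + 1.2) / 8 = 5.3500%
Σ(R_i − R̄_i)(R_m − R̄_m) = 388.3050  ⇒  Cov = 388.3050 / 7 = 55.4721
Σ(R_m − R̄_m)² = 217.2400  ⇒  Var(R_m) = 217.2400 / 7 = 31.0343
β = Cov / Var(R_m) = 55.4721 / 31.0343 = 1.7874
E(R) = R_f + β × MRP = 3.07% + 1.7874 × 5.39% = 12.70%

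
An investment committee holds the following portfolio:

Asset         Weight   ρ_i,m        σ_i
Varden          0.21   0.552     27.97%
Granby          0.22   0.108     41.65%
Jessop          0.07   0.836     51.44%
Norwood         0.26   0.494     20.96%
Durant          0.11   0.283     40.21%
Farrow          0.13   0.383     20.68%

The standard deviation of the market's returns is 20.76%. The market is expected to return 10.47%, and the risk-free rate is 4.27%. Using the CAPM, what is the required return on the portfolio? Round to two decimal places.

β_Varden = 0.552 × 27.97% / 20.76% = 0.7437
β_Granby = 0.108 × 41.65% / 20.76% = 0.2167
β_Jessop = 0.836 × 51.44% / 20.76% = 2.0715
β_Norwood = 0.494 × 20.96% / 20.76% = 0.4988
β_Durant = 0.283 × 40.21% / 20.76% = 0.5481
β_Farrow = 0.383 × 20.68% / 20.76% = 0.3815
β_P = Σ w_i β_i = 0.21×0.7437 + 0.22×0.2167 + 0.07×2.0715 + 0.26×0.4988 + 0.11×0.5481 + 0.13×0.3815 = 0.5884
MRP = 10.47% − 4.27% = 6.20%
E(R_P) = R_f + β_P × MRP = 4.27% + 0.5884 × 6.20% = 7.92%

7.92%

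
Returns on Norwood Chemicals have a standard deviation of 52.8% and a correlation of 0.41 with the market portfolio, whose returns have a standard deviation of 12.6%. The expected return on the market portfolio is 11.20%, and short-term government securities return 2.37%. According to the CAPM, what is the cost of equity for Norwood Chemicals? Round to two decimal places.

β = ρ × σ_i / σ_m = 0.41 × 52.8% / 12.6% = 1.7181
MRP = 11.20% − 2.37% = 8.83%
E(R) = 2.37% + 1.7181 × 8.83% = 17.54%

17.54%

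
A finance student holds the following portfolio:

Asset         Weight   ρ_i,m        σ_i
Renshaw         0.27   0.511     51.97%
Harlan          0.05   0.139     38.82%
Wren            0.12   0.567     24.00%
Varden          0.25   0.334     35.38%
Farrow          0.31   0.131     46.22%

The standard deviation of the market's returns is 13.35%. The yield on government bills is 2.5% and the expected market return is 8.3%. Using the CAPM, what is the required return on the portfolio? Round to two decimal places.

8.54%

β_Renshaw = 0.511 × 51.97% / 13.35% = 1.9893
β_Harlan = 0.139 × 38.82% / 13.35% = 0.4042
β_Wren = 0.567 × 24.00% / 13.35% = 1.0193
β_Varden = 0.334 × 35.38% / 13.35% = 0.8852
β_Farrow = 0.131 × 46.22% / 13.35% = 0.4535
β_P = Σ w_i β_i = 0.27×1.9893 + 0.05×0.4042 + 0.12×1.0193 + 0.25×0.8852 + 0.31×0.4535 = 1.0415
MRP = 8.3% − 2.5% = 5.80%
E(R_P) = R_f + β_P × MRP = 2.5% + 1.0415 × 5.8% = 8.54%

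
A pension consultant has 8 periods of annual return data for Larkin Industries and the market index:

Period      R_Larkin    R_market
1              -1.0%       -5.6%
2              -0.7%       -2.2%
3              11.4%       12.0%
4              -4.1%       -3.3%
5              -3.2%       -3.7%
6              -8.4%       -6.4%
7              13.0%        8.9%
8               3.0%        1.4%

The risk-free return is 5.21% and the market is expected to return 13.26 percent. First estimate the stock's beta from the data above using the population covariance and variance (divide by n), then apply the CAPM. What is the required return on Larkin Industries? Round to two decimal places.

Mean R_i = (-1.0 − 0.7 + 11.4 − 4.1 − 3.2 − 8.4 + 13.0 + 3.0) / 8 = 1.2500%
Mean R_m = (-5.6 − 2.2 + 12.0 − 3.3 − 3.7 − 6.4 + 8.9 + 1.4) / 8 = 0.1375%
Σ(R_i − R̄_i)(R_m − R̄_m) = 341.5950  ⇒  Cov = 341.5950 / 8 = 42.6994
Σ(R_m − R̄_m)² = 326.7588  ⇒  Var(R_m) = 326.7588 / 8 = 40.8449
β = Cov / Var(R_m) = 42.6994 / 40.8449 = 1.0454
MRP = 13.26% − 5.21% = 8.05%
E(R) = R_f + β × MRP = 5.21% + 1.0454 × 8.05% = 13.63%

13.63%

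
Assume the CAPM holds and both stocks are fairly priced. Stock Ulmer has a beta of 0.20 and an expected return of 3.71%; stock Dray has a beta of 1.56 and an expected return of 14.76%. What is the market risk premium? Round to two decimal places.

Both satisfy E(R) = R_f + β·MRP, so the slope of the SML is
MRP = (14.76% − 3.71%) / (1.56 − 0.20) = 11.05% / 1.36 = 8.1250%

8.13%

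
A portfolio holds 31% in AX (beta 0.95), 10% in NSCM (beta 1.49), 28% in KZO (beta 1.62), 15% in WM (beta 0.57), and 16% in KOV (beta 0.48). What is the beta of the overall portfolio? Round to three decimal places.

β_P = Σ w_i β_i = 0.31×0.95 + 0.10×1.49 + 0.28×1.62 + 0.15×0.57 + 0.16×0.48 = 1.0594

1.059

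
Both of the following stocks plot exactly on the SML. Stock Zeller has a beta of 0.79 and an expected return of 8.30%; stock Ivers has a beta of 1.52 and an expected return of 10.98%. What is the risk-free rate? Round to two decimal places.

Both satisfy E(R) = R_f + β·MRP, so the slope of the SML is
MRP = (10.98% − 8.30%) / (1.52 − 0.79) = 2.68% / 0.73 = 3.6712%
R_f = E(R_Zeller) − β_Zeller·MRP = 8.30% − 0.79 × 3.6712% = 5.3998%

5.40%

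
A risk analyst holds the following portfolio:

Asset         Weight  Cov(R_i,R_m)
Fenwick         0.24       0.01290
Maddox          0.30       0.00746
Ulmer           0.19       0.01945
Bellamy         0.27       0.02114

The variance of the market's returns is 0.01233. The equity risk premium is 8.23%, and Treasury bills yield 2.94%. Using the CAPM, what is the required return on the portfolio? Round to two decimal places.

12.78%

β_Fenwick = 0.01290 / 0.01233 = 1.0462
β_Maddox = 0.00746 / 0.01233 = 0.6050
β_Ulmer = 0.01945 / 0.01233 = 1.5775
β_Bellamy = 0.02114 / 0.01233 = 1.7145
β_P = Σ w_i β_i = 0.24×1.0462 + 0.30×0.6050 + 0.19×1.5775 + 0.27×1.7145 = 1.1952
E(R_P) = R_f + β_P × MRP = 2.94% + 1.1952 × 8.23% = 12.78%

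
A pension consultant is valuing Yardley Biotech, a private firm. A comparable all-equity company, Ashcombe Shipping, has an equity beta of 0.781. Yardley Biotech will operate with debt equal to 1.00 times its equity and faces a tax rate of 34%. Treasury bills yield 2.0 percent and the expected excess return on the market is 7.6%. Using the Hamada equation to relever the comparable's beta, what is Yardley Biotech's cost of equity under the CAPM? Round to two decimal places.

β_L = β_U × [1 + (1 − t)(D/E)] = 0.781 × [1 + (1 − 0.34) × 1.00]
    = 0.781 × [1 + 0.66 × 1.00] = 0.781 × 1.6600 = 1.2965
E(R) = R_f + β_L × MRP = 2.0% + 1.2965 × 7.6% = 11.85%

11.85%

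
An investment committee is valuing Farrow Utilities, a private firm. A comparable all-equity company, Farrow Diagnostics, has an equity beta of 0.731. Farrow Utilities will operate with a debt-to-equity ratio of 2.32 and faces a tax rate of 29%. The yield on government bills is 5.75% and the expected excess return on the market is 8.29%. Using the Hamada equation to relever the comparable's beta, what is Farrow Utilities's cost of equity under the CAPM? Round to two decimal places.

21.79%

β_L = β_U × [1 + (1 − t)(D/E)] = 0.731 × [1 + (1 − 0.29) × 2.32]
    = 0.731 × [1 + 0.71 × 2.32] = 0.731 × 2.6472 = 1.9351
E(R) = R_f + β_L × MRP = 5.75% + 1.9351 × 8.29% = 21.79%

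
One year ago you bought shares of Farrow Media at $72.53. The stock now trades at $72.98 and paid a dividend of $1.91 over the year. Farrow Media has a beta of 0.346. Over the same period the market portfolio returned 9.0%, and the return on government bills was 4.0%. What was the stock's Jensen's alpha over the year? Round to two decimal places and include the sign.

Realised HPR = (P1 + D1 − P0) / P0 = (72.98 + 1.91 − 72.53) / 72.53 = 2.36 / 72.53 = 3.2538%
MRP = 9.0% − 4.0% = 5.00%
CAPM required = R_f + β·MRP = 4.0% + 0.346 × 5.0% = 5.7300%
α = realised − required = 3.2538% − 5.7300% = -2.48%

-2.48%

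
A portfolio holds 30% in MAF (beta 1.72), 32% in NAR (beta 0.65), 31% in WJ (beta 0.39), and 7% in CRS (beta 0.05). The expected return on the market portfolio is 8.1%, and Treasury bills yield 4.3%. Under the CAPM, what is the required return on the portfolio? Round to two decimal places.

7.52%

β_P = Σ w_i β_i = 0.30×1.72 + 0.32×0.65 + 0.31×0.39 + 0.07×0.05 = 0.8484
MRP = 8.1% − 4.3% = 3.80%
E(R_P) = R_f + β_P × MRP = 4.3% + 0.8484 × 3.8% = 7.52%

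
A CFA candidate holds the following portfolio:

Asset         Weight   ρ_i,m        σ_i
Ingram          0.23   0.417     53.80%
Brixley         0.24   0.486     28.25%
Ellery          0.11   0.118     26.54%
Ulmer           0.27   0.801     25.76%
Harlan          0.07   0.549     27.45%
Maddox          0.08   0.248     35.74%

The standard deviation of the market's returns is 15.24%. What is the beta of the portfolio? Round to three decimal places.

β_Ingram = 0.417 × 53.80% / 15.24% = 1.4721
β_Brixley = 0.486 × 28.25% / 15.24% = 0.9009
β_Ellery = 0.118 × 26.54% / 15.24% = 0.2055
β_Ulmer = 0.801 × 25.76% / 15.24% = 1.3539
β_Harlan = 0.549 × 27.45% / 15.24% = 0.9888
β_Maddox = 0.248 × 35.74% / 15.24% = 0.5816
β_P = Σ w_i β_i = 0.23×1.4721 + 0.24×0.9009 + 0.11×0.2055 + 0.27×1.3539 + 0.07×0.9888 + 0.08×0.5816 = 1.0587

1.059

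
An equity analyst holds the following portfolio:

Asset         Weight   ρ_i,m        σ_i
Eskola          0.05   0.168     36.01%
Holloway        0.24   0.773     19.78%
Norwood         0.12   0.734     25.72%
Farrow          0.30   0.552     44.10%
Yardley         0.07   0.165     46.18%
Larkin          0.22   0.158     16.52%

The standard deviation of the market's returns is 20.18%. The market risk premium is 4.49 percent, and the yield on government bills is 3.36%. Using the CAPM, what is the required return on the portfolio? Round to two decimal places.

β_Eskola = 0.168 × 36.01% / 20.18% = 0.2998
β_Holloway = 0.773 × 19.78% / 20.18% = 0.7577
β_Norwood = 0.734 × 25.72% / 20.18% = 0.9355
β_Farrow = 0.552 × 44.10% / 20.18% = 1.2063
β_Yardley = 0.165 × 46.18% / 20.18% = 0.3776
β_Larkin = 0.158 × 16.52% / 20.18% = 0.1293
β_P = Σ w_i β_i = 0.05×0.2998 + 0.24×0.7577 + 0.12×0.9355 + 0.30×1.2063 + 0.07×0.3776 + 0.22×0.1293 = 0.7259
E(R_P) = R_f + β_P × MRP = 3.36% + 0.7259 × 4.49% = 6.62%

6.62%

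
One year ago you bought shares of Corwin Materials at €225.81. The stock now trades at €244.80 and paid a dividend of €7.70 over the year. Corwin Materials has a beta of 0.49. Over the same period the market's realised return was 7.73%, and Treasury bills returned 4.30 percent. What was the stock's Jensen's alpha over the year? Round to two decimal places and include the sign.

+5.84%

Realised HPR = (P1 + D1 − P0) / P0 = (244.80 + 7.70 − 225.81) / 225.81 = 26.69 / 225.81 = 11.8197%
MRP = 7.73% − 4.30% = 3.43%
CAPM required = R_f + β·MRP = 4.30% + 0.49 × 3.43% = 5.9807%
α = realised − required = 11.8197% − 5.9807% = +5.84%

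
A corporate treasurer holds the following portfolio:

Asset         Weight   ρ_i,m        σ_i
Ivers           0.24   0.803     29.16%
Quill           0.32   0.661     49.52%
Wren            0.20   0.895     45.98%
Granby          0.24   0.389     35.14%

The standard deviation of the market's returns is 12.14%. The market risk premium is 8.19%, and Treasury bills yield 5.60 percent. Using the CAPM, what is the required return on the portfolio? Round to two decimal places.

24.22%

β_Ivers = 0.803 × 29.16% / 12.14% = 1.9288
β_Quill = 0.661 × 49.52% / 12.14% = 2.6963
β_Wren = 0.895 × 45.98% / 12.14% = 3.3898
β_Granby = 0.389 × 35.14% / 12.14% = 1.1260
β_P = Σ w_i β_i = 0.24×1.9288 + 0.32×2.6963 + 0.20×3.3898 + 0.24×1.1260 = 2.2739
E(R_P) = R_f + β_P × MRP = 5.60% + 2.2739 × 8.19% = 24.22%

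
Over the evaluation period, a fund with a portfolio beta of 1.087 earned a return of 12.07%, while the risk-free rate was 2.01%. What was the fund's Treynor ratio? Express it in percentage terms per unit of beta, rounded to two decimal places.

9.25%

Treynor = (R_P − R_f) / β_P = (12.07% − 2.01%) / 1.0870 = 10.06% / 1.0870 = 9.25%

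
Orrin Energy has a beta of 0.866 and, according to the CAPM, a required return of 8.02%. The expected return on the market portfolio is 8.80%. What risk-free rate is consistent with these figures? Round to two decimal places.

E(R) = R_f + β(E(R_m) − R_f) = R_f(1 − β) + β·E(R_m)
8.02% = R_f × (1 − 0.866) + 0.866 × 8.80%
8.02% = R_f × 0.134 + 7.62080%
R_f = (8.02% − 7.62080%) / 0.134 = 2.98%

2.98%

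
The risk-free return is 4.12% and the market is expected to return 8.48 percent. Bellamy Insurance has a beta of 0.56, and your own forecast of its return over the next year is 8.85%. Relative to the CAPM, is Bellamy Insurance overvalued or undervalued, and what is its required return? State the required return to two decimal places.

MRP = 8.48% − 4.12% = 4.36%
Required return = R_f + β·MRP = 4.12% + 0.56 × 4.36% = 6.56%
Forecast 8.85% > required 6.56% → the stock plots above the SML → undervalued.

Undervalued; required return 6.56%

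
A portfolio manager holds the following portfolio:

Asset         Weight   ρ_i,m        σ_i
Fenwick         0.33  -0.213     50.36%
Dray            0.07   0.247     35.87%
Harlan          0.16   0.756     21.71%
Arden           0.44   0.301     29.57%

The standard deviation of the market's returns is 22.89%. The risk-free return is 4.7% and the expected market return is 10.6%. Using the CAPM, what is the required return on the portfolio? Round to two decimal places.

β_Fenwick = -0.213 × 50.36% / 22.89% = -0.4686
β_Dray = 0.247 × 35.87% / 22.89% = 0.3871
β_Harlan = 0.756 × 21.71% / 22.89% = 0.7170
β_Arden = 0.301 × 29.57% / 22.89% = 0.3888
β_P = Σ w_i β_i = 0.33×-0.4686 + 0.07×0.3871 + 0.16×0.7170 + 0.44×0.3888 = 0.1583
MRP = 10.6% − 4.7% = 5.90%
E(R_P) = R_f + β_P × MRP = 4.7% + 0.1583 × 5.9% = 5.63%

5.63%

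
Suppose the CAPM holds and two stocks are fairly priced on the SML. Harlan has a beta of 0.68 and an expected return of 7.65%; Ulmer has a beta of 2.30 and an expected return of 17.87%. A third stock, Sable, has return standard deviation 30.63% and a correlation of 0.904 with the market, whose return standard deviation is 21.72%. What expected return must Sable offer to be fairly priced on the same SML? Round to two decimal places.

MRP = (17.87% − 7.65%) / (2.30 − 0.68) = 6.3086%
R_f = 7.65% − 0.68 × 6.3086% = 3.3602%
β_Sable = ρ·σ_i/σ_m = 0.904 × 30.63 / 21.72 = 1.2748
E(R_Sable) = R_f + β × MRP = 3.3602% + 1.2748 × 6.3086% = 11.40%

11.40%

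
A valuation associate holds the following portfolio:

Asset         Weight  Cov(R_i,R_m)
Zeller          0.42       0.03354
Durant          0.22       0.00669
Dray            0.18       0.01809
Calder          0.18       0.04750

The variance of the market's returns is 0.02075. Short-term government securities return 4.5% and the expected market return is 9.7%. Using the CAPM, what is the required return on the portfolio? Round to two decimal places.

11.36%

β_Zeller = 0.03354 / 0.02075 = 1.6164
β_Durant = 0.00669 / 0.02075 = 0.3224
β_Dray = 0.01809 / 0.02075 = 0.8718
β_Calder = 0.04750 / 0.02075 = 2.2892
β_P = Σ w_i β_i = 0.42×1.6164 + 0.22×0.3224 + 0.18×0.8718 + 0.18×2.2892 = 1.3188
MRP = 9.7% − 4.5% = 5.20%
E(R_P) = R_f + β_P × MRP = 4.5% + 1.3188 × 5.2% = 11.36%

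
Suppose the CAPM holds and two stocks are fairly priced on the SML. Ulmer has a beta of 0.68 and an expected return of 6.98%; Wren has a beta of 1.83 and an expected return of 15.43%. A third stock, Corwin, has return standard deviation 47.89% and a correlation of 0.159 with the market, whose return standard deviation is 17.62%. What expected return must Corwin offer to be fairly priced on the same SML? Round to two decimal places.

MRP = (15.43% − 6.98%) / (1.83 − 0.68) = 7.3478%
R_f = 6.98% − 0.68 × 7.3478% = 1.9835%
β_Corwin = ρ·σ_i/σ_m = 0.159 × 47.89 / 17.62 = 0.4322
E(R_Corwin) = R_f + β × MRP = 1.9835% + 0.4322 × 7.3478% = 5.16%

5.16%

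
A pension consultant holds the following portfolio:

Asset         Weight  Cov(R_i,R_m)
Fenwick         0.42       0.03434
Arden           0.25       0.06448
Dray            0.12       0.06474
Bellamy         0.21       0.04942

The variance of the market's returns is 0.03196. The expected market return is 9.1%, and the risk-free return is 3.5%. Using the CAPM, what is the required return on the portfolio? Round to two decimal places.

β_Fenwick = 0.03434 / 0.03196 = 1.0745
β_Arden = 0.06448 / 0.03196 = 2.0175
β_Dray = 0.06474 / 0.03196 = 2.0257
β_Bellamy = 0.04942 / 0.03196 = 1.5463
β_P = Σ w_i β_i = 0.42×1.0745 + 0.25×2.0175 + 0.12×2.0257 + 0.21×1.5463 = 1.5235
MRP = 9.1% − 3.5% = 5.60%
E(R_P) = R_f + β_P × MRP = 3.5% + 1.5235 × 5.6% = 12.03%

12.03%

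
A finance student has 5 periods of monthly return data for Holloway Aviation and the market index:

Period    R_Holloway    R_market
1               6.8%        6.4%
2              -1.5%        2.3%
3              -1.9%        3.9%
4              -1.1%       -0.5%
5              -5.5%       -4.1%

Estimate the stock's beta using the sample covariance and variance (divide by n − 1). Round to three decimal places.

0.926

Mean R_i = (6.8 − 1.5 − 1.9 − 1.1 − 5.5) / 5 = -0.6400%
Mean R_m = (6.4 + 2.3 + 3.9 − 0.5 − 4.1) / 5 = 1.6000%
Σ(R_i − R̄_i)(R_m − R̄_m) = 60.8800  ⇒  Cov = 60.8800 / 4 = 15.2200
Σ(R_m − R̄_m)² = 65.7200  ⇒  Var(R_m) = 65.7200 / 4 = 16.4300
β = Cov / Var(R_m) = 15.2200 / 16.4300 = 0.9264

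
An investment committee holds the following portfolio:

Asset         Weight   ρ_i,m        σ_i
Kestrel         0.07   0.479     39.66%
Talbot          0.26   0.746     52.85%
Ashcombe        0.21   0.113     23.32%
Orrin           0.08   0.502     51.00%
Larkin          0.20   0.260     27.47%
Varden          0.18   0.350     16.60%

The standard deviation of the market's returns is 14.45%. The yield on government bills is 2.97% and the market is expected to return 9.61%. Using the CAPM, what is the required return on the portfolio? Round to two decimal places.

10.62%

β_Kestrel = 0.479 × 39.66% / 14.45% = 1.3147
β_Talbot = 0.746 × 52.85% / 14.45% = 2.7284
β_Ashcombe = 0.113 × 23.32% / 14.45% = 0.1824
β_Orrin = 0.502 × 51.00% / 14.45% = 1.7718
β_Larkin = 0.260 × 27.47% / 14.45% = 0.4943
β_Varden = 0.350 × 16.60% / 14.45% = 0.4021
β_P = Σ w_i β_i = 0.07×1.3147 + 0.26×2.7284 + 0.21×0.1824 + 0.08×1.7718 + 0.20×0.4943 + 0.18×0.4021 = 1.1527
MRP = 9.61% − 2.97% = 6.64%
E(R_P) = R_f + β_P × MRP = 2.97% + 1.1527 × 6.64% = 10.62%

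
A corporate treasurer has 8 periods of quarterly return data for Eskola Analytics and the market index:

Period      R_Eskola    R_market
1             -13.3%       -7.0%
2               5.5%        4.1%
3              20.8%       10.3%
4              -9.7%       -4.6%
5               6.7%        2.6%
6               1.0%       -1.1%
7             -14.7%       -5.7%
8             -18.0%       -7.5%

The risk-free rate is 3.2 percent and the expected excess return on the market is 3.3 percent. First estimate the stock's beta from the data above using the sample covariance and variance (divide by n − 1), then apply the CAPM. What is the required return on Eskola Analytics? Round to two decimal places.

Mean R_i = (-13.3 + 5.5 + 20.8 − 9.7 + 6.7 + 1.0 − 14.7 − 18.0) / 8 = -2.7125%
Mean R_m = (-7.0 + 4.1 + 10.3 − 4.6 + 2.6 − 1.1 − 5.7 − 7.5) / 8 = -1.1125%
Σ(R_i − R̄_i)(R_m − R̄_m) = 585.4788  ⇒  Cov = 585.4788 / 7 = 83.6398
Σ(R_m − R̄_m)² = 279.8688  ⇒  Var(R_m) = 279.8688 / 7 = 39.9813
β = Cov / Var(R_m) = 83.6398 / 39.9813 = 2.0920
E(R) = R_f + β × MRP = 3.2% + 2.0920 × 3.3% = 10.10%

10.10%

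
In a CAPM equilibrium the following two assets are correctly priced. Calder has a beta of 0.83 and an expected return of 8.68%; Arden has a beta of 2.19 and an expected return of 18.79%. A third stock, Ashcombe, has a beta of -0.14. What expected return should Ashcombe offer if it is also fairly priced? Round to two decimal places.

1.47%

MRP (SML slope) = (18.79% − 8.68%) / (2.19 − 0.83) = 10.11% / 1.36 = 7.4338%
R_f (intercept) = 8.68% − 0.83 × 7.4338% = 2.5099%
E(R_Ashcombe) = R_f + β × MRP = 2.5099% + -0.14 × 7.4338% = 1.47%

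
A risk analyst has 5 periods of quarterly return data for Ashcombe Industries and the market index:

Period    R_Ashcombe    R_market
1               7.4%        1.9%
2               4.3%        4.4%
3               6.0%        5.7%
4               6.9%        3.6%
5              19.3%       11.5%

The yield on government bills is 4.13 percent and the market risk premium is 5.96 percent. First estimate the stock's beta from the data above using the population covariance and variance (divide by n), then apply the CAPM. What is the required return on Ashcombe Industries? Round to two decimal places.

Mean R_i = (7.4 + 4.3 + 6.0 + 6.9 + 19.3) / 5 = 8.7800%
Mean R_m = (1.9 + 4.4 + 5.7 + 3.6 + 11.5) / 5 = 5.4200%
Σ(R_i − R̄_i)(R_m − R̄_m) = 76.0320  ⇒  Cov = 76.0320 / 5 = 15.2064
Σ(R_m − R̄_m)² = 53.7880  ⇒  Var(R_m) = 53.7880 / 5 = 10.7576
β = Cov / Var(R_m) = 15.2064 / 10.7576 = 1.4135
E(R) = R_f + β × MRP = 4.13% + 1.4135 × 5.96% = 12.55%

12.55%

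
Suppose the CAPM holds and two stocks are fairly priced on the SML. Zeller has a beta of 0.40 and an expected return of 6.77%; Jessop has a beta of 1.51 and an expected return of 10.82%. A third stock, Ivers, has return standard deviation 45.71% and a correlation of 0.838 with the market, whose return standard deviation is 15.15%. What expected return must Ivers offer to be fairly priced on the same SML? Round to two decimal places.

14.54%

MRP = (10.82% − 6.77%) / (1.51 − 0.40) = 3.6486%
R_f = 6.77% − 0.40 × 3.6486% = 5.3106%
β_Ivers = ρ·σ_i/σ_m = 0.838 × 45.71 / 15.15 = 2.5284
E(R_Ivers) = R_f + β × MRP = 5.3106% + 2.5284 × 3.6486% = 14.54%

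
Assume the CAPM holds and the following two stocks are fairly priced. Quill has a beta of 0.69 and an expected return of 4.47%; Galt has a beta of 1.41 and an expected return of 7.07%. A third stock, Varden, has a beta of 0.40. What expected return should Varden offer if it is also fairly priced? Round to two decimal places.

MRP (SML slope) = (7.07% − 4.47%) / (1.41 − 0.69) = 2.60% / 0.72 = 3.6111%
R_f (intercept) = 4.47% − 0.69 × 3.6111% = 1.9783%
E(R_Varden) = R_f + β × MRP = 1.9783% + 0.40 × 3.6111% = 3.42%

3.42%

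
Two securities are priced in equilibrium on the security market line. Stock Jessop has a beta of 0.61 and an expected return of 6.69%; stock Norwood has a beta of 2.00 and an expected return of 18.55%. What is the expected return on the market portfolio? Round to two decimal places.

10.02%

Both satisfy E(R) = R_f + β·MRP, so the slope of the SML is
MRP = (18.55% − 6.69%) / (2.00 − 0.61) = 11.86% / 1.39 = 8.5324%
R_f = E(R_Jessop) − β_Jessop·MRP = 6.69% − 0.61 × 8.5324% = 1.4852%
E(R_m) = R_f + MRP = 1.4852% + 8.5324% = 10.02%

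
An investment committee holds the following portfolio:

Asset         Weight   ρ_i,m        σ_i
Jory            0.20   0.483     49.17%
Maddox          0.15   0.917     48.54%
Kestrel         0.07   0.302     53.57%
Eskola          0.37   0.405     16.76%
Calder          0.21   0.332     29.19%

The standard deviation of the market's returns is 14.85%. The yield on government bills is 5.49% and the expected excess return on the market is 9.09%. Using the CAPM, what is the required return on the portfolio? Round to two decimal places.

β_Jory = 0.483 × 49.17% / 14.85% = 1.5993
β_Maddox = 0.917 × 48.54% / 14.85% = 2.9974
β_Kestrel = 0.302 × 53.57% / 14.85% = 1.0894
β_Eskola = 0.405 × 16.76% / 14.85% = 0.4571
β_Calder = 0.332 × 29.19% / 14.85% = 0.6526
β_P = Σ w_i β_i = 0.20×1.5993 + 0.15×2.9974 + 0.07×1.0894 + 0.37×0.4571 + 0.21×0.6526 = 1.1519
E(R_P) = R_f + β_P × MRP = 5.49% + 1.1519 × 9.09% = 15.96%

15.96%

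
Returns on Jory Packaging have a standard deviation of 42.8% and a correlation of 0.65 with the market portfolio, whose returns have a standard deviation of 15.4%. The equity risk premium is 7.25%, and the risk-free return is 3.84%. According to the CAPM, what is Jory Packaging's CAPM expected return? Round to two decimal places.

16.94%

β = ρ × σ_i / σ_m = 0.65 × 42.8% / 15.4% = 1.8065
E(R) = 3.84% + 1.8065 × 7.25% = 16.94%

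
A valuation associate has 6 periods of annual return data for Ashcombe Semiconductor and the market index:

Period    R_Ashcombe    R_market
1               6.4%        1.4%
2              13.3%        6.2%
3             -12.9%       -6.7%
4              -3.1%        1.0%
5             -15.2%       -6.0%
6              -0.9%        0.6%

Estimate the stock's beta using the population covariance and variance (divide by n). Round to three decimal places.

Mean R_i = (6.4 + 13.3 − 12.9 − 3.1 − 15.2 − 0.9) / 6 = -2.0667%
Mean R_m = (1.4 + 6.2 − 6.7 + 1.0 − 6.0 + 0.6) / 6 = -0.5833%
Σ(R_i − R̄_i)(R_m − R̄_m) = 258.1767  ⇒  Cov = 258.1767 / 6 = 43.0295
Σ(R_m − R̄_m)² = 120.6083  ⇒  Var(R_m) = 120.6083 / 6 = 20.1014
β = Cov / Var(R_m) = 43.0295 / 20.1014 = 2.1406

2.141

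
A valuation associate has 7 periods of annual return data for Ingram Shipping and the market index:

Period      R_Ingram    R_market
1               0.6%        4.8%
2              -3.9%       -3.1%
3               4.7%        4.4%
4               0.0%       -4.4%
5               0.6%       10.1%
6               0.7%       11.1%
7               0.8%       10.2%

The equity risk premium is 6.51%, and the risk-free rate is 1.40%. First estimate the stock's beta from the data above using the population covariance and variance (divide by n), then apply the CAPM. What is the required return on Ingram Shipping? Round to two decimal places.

Mean R_i = (0.6 − 3.9 + 4.7 + 0.0 + 0.6 + 0.7 + 0.8) / 7 = 0.5000%
Mean R_m = (4.8 − 3.1 + 4.4 − 4.4 + 10.1 + 11.1 + 10.2) / 7 = 4.7286%
Σ(R_i − R̄_i)(R_m − R̄_m) = 41.0900  ⇒  Cov = 41.0900 / 7 = 5.8700
Σ(R_m − R̄_m)² = 244.1143  ⇒  Var(R_m) = 244.1143 / 7 = 34.8735
β = Cov / Var(R_m) = 5.8700 / 34.8735 = 0.1683
E(R) = R_f + β × MRP = 1.40% + 0.1683 × 6.51% = 2.50%

2.50%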